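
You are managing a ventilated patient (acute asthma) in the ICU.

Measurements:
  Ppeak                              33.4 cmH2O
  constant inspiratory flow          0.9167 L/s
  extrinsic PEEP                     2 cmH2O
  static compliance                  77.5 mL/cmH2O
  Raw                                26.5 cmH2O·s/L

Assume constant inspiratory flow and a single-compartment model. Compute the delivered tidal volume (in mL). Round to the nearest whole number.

Equation of motion (constant flow): PIP = Vt/C + R·V̇ + PEEP.
Vt/C = PIP − R·V̇ − PEEP = 33.4 − 24.293 − 2 = 7.107 cmH2O.
Vt = C × 7.107 = 77.5 × 7.107 = 550.79 mL.

551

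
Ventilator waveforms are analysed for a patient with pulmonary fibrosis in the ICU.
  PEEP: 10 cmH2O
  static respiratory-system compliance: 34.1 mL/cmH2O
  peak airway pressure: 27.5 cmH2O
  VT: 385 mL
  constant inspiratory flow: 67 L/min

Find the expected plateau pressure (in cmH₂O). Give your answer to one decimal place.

Pplat = PEEP + Vt / Cstat = 10 + 385 / 34.1 = 10 + 11.29 = 21.29 cmH2O.

21.3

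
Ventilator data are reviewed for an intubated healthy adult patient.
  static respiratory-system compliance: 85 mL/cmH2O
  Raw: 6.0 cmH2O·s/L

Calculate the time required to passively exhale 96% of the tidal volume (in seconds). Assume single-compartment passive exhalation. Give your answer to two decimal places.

1.64

τ = R × C = 6.0 × 85 mL/cmH2O = 6.0 × 0.085 L/cmH2O = 0.51 s.
Exhaled fraction f = 1 − e^(−t/τ) → t = −τ·ln(1 − f) = −0.51·ln(0.04) = 1.642 s.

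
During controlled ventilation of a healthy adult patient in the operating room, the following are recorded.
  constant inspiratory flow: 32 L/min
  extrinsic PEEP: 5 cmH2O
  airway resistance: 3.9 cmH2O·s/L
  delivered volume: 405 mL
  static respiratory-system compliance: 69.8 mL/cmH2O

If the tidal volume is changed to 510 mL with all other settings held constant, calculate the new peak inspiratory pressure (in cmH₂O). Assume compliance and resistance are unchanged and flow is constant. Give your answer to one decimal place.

14.4

Flow: 32 L/min ÷ 60 = 0.5333 L/s.
PIP = Vt/C + R·V̇ + PEEP (constant-flow equation of motion).
Only the elastic term changes: ΔPIP = ΔVt / C = (510 − 405) / 69.8 = 1.504 cmH2O.
Original PIP = 405/69.8 + 3.9×0.5333 + 5 = 12.882 cmH2O; new PIP = 12.882 + (1.504) = 14.386 cmH2O.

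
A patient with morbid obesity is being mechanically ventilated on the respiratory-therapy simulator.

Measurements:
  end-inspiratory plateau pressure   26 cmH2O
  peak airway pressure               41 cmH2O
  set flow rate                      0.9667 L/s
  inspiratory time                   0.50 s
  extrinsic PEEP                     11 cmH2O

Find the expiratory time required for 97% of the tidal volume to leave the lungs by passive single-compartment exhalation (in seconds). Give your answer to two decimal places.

1.75

Vt = flow × Ti = 0.9667 L/s × 0.50 s × 1000 mL/L = 483.35 mL.
R = (PIP − Pplat)/V̇ = (41 − 26) / 0.9667 = 15.0/0.9667 = 15.517 cmH2O·s/L.
C = Vt/(Pplat − PEEP) = 483.35 / (26 − 11) = 483.35/15.0 = 32.223 mL/cmH2O.
τ = R × C = 15.517 × 0.03222 L/cmH2O = 0.5 s.
t = −τ·ln(1 − 0.97) = −0.5·ln(0.03) = 1.753 s.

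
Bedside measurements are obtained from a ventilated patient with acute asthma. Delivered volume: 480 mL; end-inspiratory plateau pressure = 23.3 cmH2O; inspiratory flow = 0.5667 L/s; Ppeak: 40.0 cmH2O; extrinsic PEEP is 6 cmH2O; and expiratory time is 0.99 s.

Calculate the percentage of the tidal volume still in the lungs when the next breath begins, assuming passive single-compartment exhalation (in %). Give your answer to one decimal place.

29.8

R = (PIP − Pplat)/V̇ = (40.0 − 23.3) / 0.5667 = 16.7/0.5667 = 29.469 cmH2O·s/L.
C = Vt/(Pplat − PEEP) = 480.0 / (23.3 − 6) = 480.0/17.3 = 27.746 mL/cmH2O.
τ = R × C = 29.469 × 0.02775 L/cmH2O = 0.8178 s.
Fraction remaining at end-expiration = e^(−Te/τ) = e^(−0.99/0.8178) = 0.298 → 29.8%.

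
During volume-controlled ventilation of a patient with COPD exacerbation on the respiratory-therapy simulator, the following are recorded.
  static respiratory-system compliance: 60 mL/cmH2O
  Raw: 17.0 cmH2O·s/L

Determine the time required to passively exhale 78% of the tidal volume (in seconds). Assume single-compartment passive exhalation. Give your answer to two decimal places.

1.54

τ = R × C = 17.0 × 60 mL/cmH2O = 17.0 × 0.060 L/cmH2O = 1.02 s.
Exhaled fraction f = 1 − e^(−t/τ) → t = −τ·ln(1 − f) = −1.02·ln(0.22) = 1.544 s.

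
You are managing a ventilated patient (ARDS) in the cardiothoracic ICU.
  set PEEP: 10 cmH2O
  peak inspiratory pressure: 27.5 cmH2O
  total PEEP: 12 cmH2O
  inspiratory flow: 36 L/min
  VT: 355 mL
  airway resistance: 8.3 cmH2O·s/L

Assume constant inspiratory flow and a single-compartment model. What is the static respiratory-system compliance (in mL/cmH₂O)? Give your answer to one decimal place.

33.7

Flow: 36 L/min ÷ 60 = 0.6 L/s.
Total PEEP = 12 cmH2O (set 10 + intrinsic 2); this is the baseline alveolar pressure.
Equation of motion (constant flow): PIP = Vt/C + R·V̇ + PEEP.
Vt/C = PIP − R·V̇ − PEEP = 27.5 − 8.3×0.6 − 12 = 27.5 − 4.98 − 12 = 10.52 cmH2O.
C = Vt / 10.52 = 355 / 10.52 = 33.745 mL/cmH2O.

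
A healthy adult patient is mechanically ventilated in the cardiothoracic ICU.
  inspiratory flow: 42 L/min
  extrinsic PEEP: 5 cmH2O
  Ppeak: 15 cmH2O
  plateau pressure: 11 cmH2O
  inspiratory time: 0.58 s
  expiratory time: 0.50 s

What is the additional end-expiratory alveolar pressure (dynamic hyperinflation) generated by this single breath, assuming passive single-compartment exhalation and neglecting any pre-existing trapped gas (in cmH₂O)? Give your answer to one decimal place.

Flow: 42 L/min ÷ 60 = 0.7 L/s.
Vt = flow × Ti = 0.7 L/s × 0.58 s × 1000 mL/L = 406.0 mL.
R = (PIP − Pplat)/V̇ = (15 − 11) / 0.7 = 4.0/0.7 = 5.714 cmH2O·s/L.
C = Vt/(Pplat − PEEP) = 406.0 / (11 − 5) = 406.0/6.0 = 67.667 mL/cmH2O.
τ = R × C = 5.714 × 0.06767 L/cmH2O = 0.3867 s.
Fraction remaining = e^(−Te/τ) = e^(−0.50/0.3867) = 0.2744; trapped volume = 406.0 × 0.2744 = 111.41 mL.
Additional alveolar pressure from trapping ≈ V_trapped / C = 111.41 / 67.667 = 1.646 cmH2O.

1.6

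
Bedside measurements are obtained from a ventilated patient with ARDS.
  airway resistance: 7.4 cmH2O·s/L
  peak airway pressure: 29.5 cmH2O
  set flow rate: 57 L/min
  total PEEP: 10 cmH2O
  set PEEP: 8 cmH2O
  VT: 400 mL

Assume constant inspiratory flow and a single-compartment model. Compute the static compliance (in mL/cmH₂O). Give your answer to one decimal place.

Flow: 57 L/min ÷ 60 = 0.95 L/s.
Total PEEP = 10 cmH2O (set 8 + intrinsic 2); this is the baseline alveolar pressure.
Equation of motion (constant flow): PIP = Vt/C + R·V̇ + PEEP.
Vt/C = PIP − R·V̇ − PEEP = 29.5 − 7.4×0.95 − 10 = 29.5 − 7.03 − 10 = 12.47 cmH2O.
C = Vt / 12.47 = 400 / 12.47 = 32.077 mL/cmH2O.

32.1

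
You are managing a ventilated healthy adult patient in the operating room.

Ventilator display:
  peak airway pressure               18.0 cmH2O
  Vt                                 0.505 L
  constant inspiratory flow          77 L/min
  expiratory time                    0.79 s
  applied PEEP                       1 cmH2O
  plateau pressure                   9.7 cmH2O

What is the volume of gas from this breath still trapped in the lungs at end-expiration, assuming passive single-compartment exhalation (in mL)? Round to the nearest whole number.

62

Flow: 77 L/min ÷ 60 = 1.2833 L/s.
R = (PIP − Pplat)/V̇ = (18.0 − 9.7) / 1.2833 = 8.3/1.2833 = 6.468 cmH2O·s/L.
C = Vt/(Pplat − PEEP) = 505.0 / (9.7 − 1) = 505.0/8.7 = 58.046 mL/cmH2O.
τ = R × C = 6.468 × 0.05805 L/cmH2O = 0.3755 s.
Fraction remaining = e^(−Te/τ) = e^(−0.79/0.3755) = 0.122.
Trapped volume = 505.0 × 0.122 = 61.61 mL.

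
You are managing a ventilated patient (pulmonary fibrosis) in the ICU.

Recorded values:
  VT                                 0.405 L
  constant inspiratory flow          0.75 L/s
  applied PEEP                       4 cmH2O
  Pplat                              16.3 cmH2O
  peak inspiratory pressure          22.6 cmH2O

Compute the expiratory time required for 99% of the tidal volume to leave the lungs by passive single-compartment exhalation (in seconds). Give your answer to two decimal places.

1.27

R = (PIP − Pplat)/V̇ = (22.6 − 16.3) / 0.75 = 6.3/0.75 = 8.4 cmH2O·s/L.
C = Vt/(Pplat − PEEP) = 405.0 / (16.3 − 4) = 405.0/12.3 = 32.927 mL/cmH2O.
τ = R × C = 8.4 × 0.03293 L/cmH2O = 0.2766 s.
t = −τ·ln(1 − 0.99) = −0.2766·ln(0.01) = 1.274 s.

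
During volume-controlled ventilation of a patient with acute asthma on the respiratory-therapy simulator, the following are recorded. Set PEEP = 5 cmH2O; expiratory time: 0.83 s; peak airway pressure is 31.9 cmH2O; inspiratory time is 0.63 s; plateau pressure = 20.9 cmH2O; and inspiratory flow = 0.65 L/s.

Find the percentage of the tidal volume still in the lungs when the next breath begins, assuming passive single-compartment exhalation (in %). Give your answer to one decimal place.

Vt = flow × Ti = 0.65 L/s × 0.63 s × 1000 mL/L = 409.5 mL.
R = (PIP − Pplat)/V̇ = (31.9 − 20.9) / 0.65 = 11.0/0.65 = 16.923 cmH2O·s/L.
C = Vt/(Pplat − PEEP) = 409.5 / (20.9 − 5) = 409.5/15.9 = 25.755 mL/cmH2O.
τ = R × C = 16.923 × 0.02576 L/cmH2O = 0.4359 s.
Fraction remaining at end-expiration = e^(−Te/τ) = e^(−0.83/0.4359) = 0.149 → 14.9%.

14.9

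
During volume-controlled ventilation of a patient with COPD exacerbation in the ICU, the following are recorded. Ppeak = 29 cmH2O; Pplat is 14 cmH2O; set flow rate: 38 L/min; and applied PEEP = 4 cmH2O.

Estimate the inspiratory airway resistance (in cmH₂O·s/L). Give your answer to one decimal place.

23.7

Flow: 38 L/min ÷ 60 = 0.6333 L/s.
Raw = (PIP − Pplat) / flow = (29 − 14) / 0.6333 = 15.0 / 0.6333 = 23.685 cmH2O·s/L.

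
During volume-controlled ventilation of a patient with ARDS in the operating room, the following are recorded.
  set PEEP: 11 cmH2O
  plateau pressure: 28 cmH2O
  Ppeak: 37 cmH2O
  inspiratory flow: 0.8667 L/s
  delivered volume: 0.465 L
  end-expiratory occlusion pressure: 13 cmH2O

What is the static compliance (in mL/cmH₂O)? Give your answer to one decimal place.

End-expiratory occlusion gives total PEEP = 13 cmH2O (intrinsic PEEP = 13 − 11 = 2). Use total PEEP for the elastic gradient.
Cstat = Vt / (Pplat − PEEPtotal) = 465 / (28 − 13) = 465 / 15.0 = 31.0 mL/cmH2O.

31.0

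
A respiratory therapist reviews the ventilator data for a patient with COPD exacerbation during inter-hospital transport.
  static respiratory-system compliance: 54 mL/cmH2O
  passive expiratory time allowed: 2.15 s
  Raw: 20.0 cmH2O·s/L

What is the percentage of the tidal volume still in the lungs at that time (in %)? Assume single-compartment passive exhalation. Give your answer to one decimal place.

τ = R × C = 20.0 × 54 mL/cmH2O = 20.0 × 0.054 L/cmH2O = 1.08 s.
Passive exhalation: V(t)/V₀ = e^(−t/τ) = e^(−2.15/1.08) = 0.1366.
Fraction remaining = 0.1366 → 13.66%.

13.7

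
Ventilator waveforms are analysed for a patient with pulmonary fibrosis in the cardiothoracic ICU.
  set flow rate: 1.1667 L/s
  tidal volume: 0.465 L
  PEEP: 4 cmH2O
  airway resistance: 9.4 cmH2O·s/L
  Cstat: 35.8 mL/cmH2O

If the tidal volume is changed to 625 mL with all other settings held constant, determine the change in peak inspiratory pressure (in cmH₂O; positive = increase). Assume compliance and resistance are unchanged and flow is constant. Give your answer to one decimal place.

4.5

PIP = Vt/C + R·V̇ + PEEP (constant-flow equation of motion).
Only the elastic term changes: ΔPIP = ΔVt / C = (625 − 465) / 35.8 = 4.469 cmH2O.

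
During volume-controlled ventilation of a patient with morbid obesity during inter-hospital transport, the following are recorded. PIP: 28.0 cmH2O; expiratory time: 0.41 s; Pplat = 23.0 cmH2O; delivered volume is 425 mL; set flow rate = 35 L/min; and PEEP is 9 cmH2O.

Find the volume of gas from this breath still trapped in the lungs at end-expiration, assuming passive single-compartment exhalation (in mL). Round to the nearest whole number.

Flow: 35 L/min ÷ 60 = 0.5833 L/s.
R = (PIP − Pplat)/V̇ = (28.0 − 23.0) / 0.5833 = 5.0/0.5833 = 8.572 cmH2O·s/L.
C = Vt/(Pplat − PEEP) = 425.0 / (23.0 − 9) = 425.0/14.0 = 30.357 mL/cmH2O.
τ = R × C = 8.572 × 0.03036 L/cmH2O = 0.2602 s.
Fraction remaining = e^(−Te/τ) = e^(−0.41/0.2602) = 0.2069.
Trapped volume = 425.0 × 0.2069 = 87.933 mL.

88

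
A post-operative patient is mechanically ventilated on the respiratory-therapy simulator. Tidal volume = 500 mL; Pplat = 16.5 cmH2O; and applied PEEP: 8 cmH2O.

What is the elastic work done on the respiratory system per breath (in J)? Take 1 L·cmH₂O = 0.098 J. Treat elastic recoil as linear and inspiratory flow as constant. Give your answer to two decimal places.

Elastic work ≈ ½ × (Pplat − PEEP) × Vt = 0.5 × (16.5 − 8) × 0.500 L = 0.5 × 8.5 × 0.500 = 2.125 L·cmH2O.
× 0.098 J/(L·cmH2O) → 0.2083 J.

0.21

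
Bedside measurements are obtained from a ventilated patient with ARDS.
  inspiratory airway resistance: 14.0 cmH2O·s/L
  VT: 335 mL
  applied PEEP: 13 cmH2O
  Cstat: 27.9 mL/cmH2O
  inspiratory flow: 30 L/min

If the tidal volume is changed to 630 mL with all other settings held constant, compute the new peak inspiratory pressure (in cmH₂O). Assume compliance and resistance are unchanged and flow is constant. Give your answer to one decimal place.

42.6

Flow: 30 L/min ÷ 60 = 0.5 L/s.
PIP = Vt/C + R·V̇ + PEEP (constant-flow equation of motion).
Only the elastic term changes: ΔPIP = ΔVt / C = (630 − 335) / 27.9 = 10.573 cmH2O.
Original PIP = 335/27.9 + 14.0×0.5 + 13 = 32.007 cmH2O; new PIP = 32.007 + (10.573) = 42.58 cmH2O.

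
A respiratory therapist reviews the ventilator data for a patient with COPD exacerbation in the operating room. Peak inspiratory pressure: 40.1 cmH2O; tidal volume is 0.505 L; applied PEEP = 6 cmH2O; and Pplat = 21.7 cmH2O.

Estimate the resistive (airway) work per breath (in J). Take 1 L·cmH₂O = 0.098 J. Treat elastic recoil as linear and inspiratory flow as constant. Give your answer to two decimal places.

With constant inspiratory flow the resistive pressure is constant at PIP − Pplat = 40.1 − 21.7 = 18.4 cmH2O, so resistive work = 18.4 × 0.505 = 9.292 L·cmH2O.
× 0.098 J/(L·cmH2O) → 0.9106 J.

0.91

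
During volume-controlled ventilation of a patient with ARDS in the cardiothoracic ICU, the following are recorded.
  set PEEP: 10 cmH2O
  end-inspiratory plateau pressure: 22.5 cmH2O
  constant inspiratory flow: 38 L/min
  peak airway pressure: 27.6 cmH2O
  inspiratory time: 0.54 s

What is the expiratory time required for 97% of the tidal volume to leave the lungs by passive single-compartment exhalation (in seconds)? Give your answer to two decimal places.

0.77

Flow: 38 L/min ÷ 60 = 0.6333 L/s.
Vt = flow × Ti = 0.6333 L/s × 0.54 s × 1000 mL/L = 341.98 mL.
R = (PIP − Pplat)/V̇ = (27.6 − 22.5) / 0.6333 = 5.1/0.6333 = 8.053 cmH2O·s/L.
C = Vt/(Pplat − PEEP) = 341.98 / (22.5 − 10) = 341.98/12.5 = 27.358 mL/cmH2O.
τ = R × C = 8.053 × 0.02736 L/cmH2O = 0.2203 s.
t = −τ·ln(1 − 0.97) = −0.2203·ln(0.03) = 0.7725 s.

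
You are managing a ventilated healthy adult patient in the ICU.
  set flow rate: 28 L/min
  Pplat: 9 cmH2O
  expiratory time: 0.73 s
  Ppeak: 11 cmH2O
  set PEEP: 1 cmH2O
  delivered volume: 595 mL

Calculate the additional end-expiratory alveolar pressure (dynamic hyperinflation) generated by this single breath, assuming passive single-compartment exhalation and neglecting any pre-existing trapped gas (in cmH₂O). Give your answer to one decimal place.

0.8

Flow: 28 L/min ÷ 60 = 0.4667 L/s.
R = (PIP − Pplat)/V̇ = (11 − 9) / 0.4667 = 2.0/0.4667 = 4.285 cmH2O·s/L.
C = Vt/(Pplat − PEEP) = 595.0 / (9 − 1) = 595.0/8.0 = 74.375 mL/cmH2O.
τ = R × C = 4.285 × 0.07438 L/cmH2O = 0.3187 s.
Fraction remaining = e^(−Te/τ) = e^(−0.73/0.3187) = 0.1012; trapped volume = 595.0 × 0.1012 = 60.214 mL.
Additional alveolar pressure from trapping ≈ V_trapped / C = 60.214 / 74.375 = 0.8096 cmH2O.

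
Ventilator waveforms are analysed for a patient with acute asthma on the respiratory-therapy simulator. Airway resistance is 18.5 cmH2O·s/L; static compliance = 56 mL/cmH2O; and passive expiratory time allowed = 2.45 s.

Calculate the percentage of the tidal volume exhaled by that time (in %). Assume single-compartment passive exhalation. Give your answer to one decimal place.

90.6

τ = R × C = 18.5 × 56 mL/cmH2O = 18.5 × 0.056 L/cmH2O = 1.036 s.
Passive exhalation: V(t)/V₀ = e^(−t/τ) = e^(−2.45/1.036) = 0.09396.
Fraction exhaled = 1 − 0.09396 = 0.906 → 90.6%.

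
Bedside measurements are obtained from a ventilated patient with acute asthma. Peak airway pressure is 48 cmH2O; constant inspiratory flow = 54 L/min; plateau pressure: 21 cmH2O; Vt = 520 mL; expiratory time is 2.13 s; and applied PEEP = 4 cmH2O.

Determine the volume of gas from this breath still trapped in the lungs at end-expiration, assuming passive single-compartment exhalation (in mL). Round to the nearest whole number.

Flow: 54 L/min ÷ 60 = 0.9 L/s.
R = (PIP − Pplat)/V̇ = (48 − 21) / 0.9 = 27.0/0.9 = 30.0 cmH2O·s/L.
C = Vt/(Pplat − PEEP) = 520.0 / (21 − 4) = 520.0/17.0 = 30.588 mL/cmH2O.
τ = R × C = 30.0 × 0.03059 L/cmH2O = 0.9177 s.
Fraction remaining = e^(−Te/τ) = e^(−2.13/0.9177) = 0.09817.
Trapped volume = 520.0 × 0.09817 = 51.048 mL.

51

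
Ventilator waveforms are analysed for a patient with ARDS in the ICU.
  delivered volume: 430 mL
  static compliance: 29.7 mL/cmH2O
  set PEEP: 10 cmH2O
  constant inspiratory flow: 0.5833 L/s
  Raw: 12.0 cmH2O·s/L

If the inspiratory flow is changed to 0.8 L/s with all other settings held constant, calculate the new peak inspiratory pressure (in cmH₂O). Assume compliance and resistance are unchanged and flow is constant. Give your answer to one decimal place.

PIP = Vt/C + R·V̇ + PEEP (constant-flow equation of motion).
Only the resistive term changes: ΔPIP = R × ΔV̇ = 12.0 × (0.8 − 0.5833) = 12.0 × 0.2167 = 2.6 cmH2O.
Original PIP = 430/29.7 + 12.0×0.5833 + 10 = 31.478 cmH2O; new PIP = 31.478 + (2.6) = 34.078 cmH2O.

34.1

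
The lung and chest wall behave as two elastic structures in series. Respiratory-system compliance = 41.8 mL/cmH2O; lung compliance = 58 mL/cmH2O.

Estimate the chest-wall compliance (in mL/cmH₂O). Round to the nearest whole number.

150

1/Ccw = 1/Crs − 1/CL.
1/Ccw = 1/41.8 − 1/58 = 0.006682.
Ccw = 149.66 mL/cmH2O.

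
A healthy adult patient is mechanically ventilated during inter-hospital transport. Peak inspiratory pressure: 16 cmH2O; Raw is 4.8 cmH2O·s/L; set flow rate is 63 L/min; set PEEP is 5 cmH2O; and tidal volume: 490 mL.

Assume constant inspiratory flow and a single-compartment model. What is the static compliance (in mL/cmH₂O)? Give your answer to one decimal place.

Flow: 63 L/min ÷ 60 = 1.05 L/s.
Equation of motion (constant flow): PIP = Vt/C + R·V̇ + PEEP.
Vt/C = PIP − R·V̇ − PEEP = 16 − 4.8×1.05 − 5 = 16 − 5.04 − 5 = 5.96 cmH2O.
C = Vt / 5.96 = 490 / 5.96 = 82.215 mL/cmH2O.

82.2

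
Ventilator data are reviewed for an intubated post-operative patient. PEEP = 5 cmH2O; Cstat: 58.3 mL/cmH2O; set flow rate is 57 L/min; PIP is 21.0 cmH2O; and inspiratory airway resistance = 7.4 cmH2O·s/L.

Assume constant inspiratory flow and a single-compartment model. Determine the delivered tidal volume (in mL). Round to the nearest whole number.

Flow: 57 L/min ÷ 60 = 0.95 L/s.
Equation of motion (constant flow): PIP = Vt/C + R·V̇ + PEEP.
Vt/C = PIP − R·V̇ − PEEP = 21.0 − 7.03 − 5 = 8.97 cmH2O.
Vt = C × 8.97 = 58.3 × 8.97 = 522.95 mL.

523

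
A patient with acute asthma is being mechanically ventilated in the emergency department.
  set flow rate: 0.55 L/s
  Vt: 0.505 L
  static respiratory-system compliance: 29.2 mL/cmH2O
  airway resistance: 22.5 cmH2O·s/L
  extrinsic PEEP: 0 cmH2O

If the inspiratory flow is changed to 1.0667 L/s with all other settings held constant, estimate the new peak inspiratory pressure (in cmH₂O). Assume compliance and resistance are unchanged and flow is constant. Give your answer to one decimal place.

41.3

PIP = Vt/C + R·V̇ + PEEP (constant-flow equation of motion).
Only the resistive term changes: ΔPIP = R × ΔV̇ = 22.5 × (1.0667 − 0.55) = 22.5 × 0.5167 = 11.626 cmH2O.
Original PIP = 505/29.2 + 22.5×0.55 + 0 = 29.67 cmH2O; new PIP = 29.67 + (11.626) = 41.296 cmH2O.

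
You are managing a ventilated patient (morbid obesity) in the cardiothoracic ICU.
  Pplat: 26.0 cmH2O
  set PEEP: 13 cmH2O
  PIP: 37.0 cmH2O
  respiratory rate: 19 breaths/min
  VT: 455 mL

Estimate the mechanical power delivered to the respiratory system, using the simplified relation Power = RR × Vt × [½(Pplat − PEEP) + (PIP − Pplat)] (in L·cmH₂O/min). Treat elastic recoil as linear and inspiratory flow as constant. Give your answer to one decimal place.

151.3

Per-breath work = Vt × [½(Pplat−PEEP) + (PIP−Pplat)] = 0.455 × [0.5×13.0 + 11.0] = 0.455 × 17.5 = 7.963 L·cmH2O.
Power = 19 × 7.963 = 151.3 L·cmH2O/min.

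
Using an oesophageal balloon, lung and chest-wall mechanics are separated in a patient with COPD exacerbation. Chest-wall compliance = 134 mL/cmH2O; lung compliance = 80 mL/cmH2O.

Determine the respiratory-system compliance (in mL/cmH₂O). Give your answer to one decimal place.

Lung and chest wall are elastances in series: 1/Crs = 1/CL + 1/Ccw.
1/Crs = 1/80 + 1/134 = 0.01996.
Crs = 50.1 mL/cmH2O.

50.1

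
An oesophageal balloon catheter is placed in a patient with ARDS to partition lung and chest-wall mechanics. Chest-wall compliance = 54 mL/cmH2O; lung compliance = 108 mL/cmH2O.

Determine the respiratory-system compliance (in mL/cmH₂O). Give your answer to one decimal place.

Lung and chest wall are elastances in series: 1/Crs = 1/CL + 1/Ccw.
1/Crs = 1/108 + 1/54 = 0.02778.
Crs = 35.997 mL/cmH2O.

36.0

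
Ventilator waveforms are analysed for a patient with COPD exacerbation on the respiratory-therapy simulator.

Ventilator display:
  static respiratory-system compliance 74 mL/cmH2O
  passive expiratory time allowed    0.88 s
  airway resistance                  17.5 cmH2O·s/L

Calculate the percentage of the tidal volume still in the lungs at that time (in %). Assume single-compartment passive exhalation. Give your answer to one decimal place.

τ = R × C = 17.5 × 74 mL/cmH2O = 17.5 × 0.074 L/cmH2O = 1.295 s.
Passive exhalation: V(t)/V₀ = e^(−t/τ) = e^(−0.88/1.295) = 0.5069.
Fraction remaining = 0.5069 → 50.69%.

50.7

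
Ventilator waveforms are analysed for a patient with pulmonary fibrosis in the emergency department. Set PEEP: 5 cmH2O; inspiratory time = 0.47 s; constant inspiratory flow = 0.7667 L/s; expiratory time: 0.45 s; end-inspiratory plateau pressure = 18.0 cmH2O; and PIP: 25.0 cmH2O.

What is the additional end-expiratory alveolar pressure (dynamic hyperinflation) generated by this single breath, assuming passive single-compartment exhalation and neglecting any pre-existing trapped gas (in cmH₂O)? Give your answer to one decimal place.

Vt = flow × Ti = 0.7667 L/s × 0.47 s × 1000 mL/L = 360.35 mL.
R = (PIP − Pplat)/V̇ = (25.0 − 18.0) / 0.7667 = 7.0/0.7667 = 9.13 cmH2O·s/L.
C = Vt/(Pplat − PEEP) = 360.35 / (18.0 − 5) = 360.35/13.0 = 27.719 mL/cmH2O.
τ = R × C = 9.13 × 0.02772 L/cmH2O = 0.2531 s.
Fraction remaining = e^(−Te/τ) = e^(−0.45/0.2531) = 0.169; trapped volume = 360.35 × 0.169 = 60.899 mL.
Additional alveolar pressure from trapping ≈ V_trapped / C = 60.899 / 27.719 = 2.197 cmH2O.

2.2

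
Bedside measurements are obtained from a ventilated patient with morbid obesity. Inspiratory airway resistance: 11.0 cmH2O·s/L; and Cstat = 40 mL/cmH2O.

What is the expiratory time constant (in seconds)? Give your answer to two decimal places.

0.44

τ = R × C = 11.0 × 40 mL/cmH2O = 11.0 × 0.040 L/cmH2O = 0.44 s.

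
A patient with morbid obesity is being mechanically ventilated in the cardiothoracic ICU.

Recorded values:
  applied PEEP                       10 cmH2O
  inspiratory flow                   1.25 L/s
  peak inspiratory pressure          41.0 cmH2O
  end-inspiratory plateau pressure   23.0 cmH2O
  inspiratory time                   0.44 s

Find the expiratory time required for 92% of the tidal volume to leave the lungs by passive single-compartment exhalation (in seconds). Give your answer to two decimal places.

1.54

Vt = flow × Ti = 1.25 L/s × 0.44 s × 1000 mL/L = 550.0 mL.
R = (PIP − Pplat)/V̇ = (41.0 − 23.0) / 1.25 = 18.0/1.25 = 14.4 cmH2O·s/L.
C = Vt/(Pplat − PEEP) = 550.0 / (23.0 − 10) = 550.0/13.0 = 42.308 mL/cmH2O.
τ = R × C = 14.4 × 0.04231 L/cmH2O = 0.6093 s.
t = −τ·ln(1 − 0.92) = −0.6093·ln(0.08) = 1.539 s.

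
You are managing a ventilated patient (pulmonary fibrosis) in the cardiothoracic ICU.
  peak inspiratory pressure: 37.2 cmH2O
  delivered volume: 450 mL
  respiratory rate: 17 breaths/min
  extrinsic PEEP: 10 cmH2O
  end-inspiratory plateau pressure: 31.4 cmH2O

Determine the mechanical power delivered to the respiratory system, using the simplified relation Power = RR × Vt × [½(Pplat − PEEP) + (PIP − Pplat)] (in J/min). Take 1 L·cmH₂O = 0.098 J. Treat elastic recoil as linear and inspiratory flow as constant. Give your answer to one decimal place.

Per-breath work = Vt × [½(Pplat−PEEP) + (PIP−Pplat)] = 0.450 × [0.5×21.4 + 5.8] = 0.450 × 16.5 = 7.425 L·cmH2O.
Power = 17 × 7.425 = 126.23 L·cmH2O/min.
× 0.098 J/(L·cmH2O) → 12.371 J/min.

12.4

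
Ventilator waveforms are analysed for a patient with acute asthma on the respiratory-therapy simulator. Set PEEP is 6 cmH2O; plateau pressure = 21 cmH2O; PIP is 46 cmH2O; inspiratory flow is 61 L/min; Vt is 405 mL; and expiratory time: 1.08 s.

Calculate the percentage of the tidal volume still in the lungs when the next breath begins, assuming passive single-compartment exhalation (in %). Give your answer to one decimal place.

19.7

Flow: 61 L/min ÷ 60 = 1.0167 L/s.
R = (PIP − Pplat)/V̇ = (46 − 21) / 1.0167 = 25.0/1.0167 = 24.589 cmH2O·s/L.
C = Vt/(Pplat − PEEP) = 405.0 / (21 − 6) = 405.0/15.0 = 27.0 mL/cmH2O.
τ = R × C = 24.589 × 0.027 L/cmH2O = 0.6639 s.
Fraction remaining at end-expiration = e^(−Te/τ) = e^(−1.08/0.6639) = 0.1966 → 19.66%.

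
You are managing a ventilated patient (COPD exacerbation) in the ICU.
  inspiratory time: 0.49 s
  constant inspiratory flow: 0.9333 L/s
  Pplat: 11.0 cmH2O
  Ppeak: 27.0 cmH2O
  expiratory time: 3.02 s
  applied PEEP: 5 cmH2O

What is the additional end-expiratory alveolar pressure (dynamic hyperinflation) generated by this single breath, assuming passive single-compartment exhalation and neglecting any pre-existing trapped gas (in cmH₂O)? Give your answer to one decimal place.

Vt = flow × Ti = 0.9333 L/s × 0.49 s × 1000 mL/L = 457.32 mL.
R = (PIP − Pplat)/V̇ = (27.0 − 11.0) / 0.9333 = 16.0/0.9333 = 17.143 cmH2O·s/L.
C = Vt/(Pplat − PEEP) = 457.32 / (11.0 − 5) = 457.32/6.0 = 76.22 mL/cmH2O.
τ = R × C = 17.143 × 0.07622 L/cmH2O = 1.307 s.
Fraction remaining = e^(−Te/τ) = e^(−3.02/1.307) = 0.0992; trapped volume = 457.32 × 0.0992 = 45.366 mL.
Additional alveolar pressure from trapping ≈ V_trapped / C = 45.366 / 76.22 = 0.5952 cmH2O.

0.6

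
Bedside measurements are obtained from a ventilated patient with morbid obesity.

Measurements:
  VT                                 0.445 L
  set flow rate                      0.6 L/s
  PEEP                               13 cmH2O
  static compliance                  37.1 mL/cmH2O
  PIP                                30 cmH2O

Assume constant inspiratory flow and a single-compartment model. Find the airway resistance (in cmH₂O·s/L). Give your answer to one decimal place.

Equation of motion (constant flow): PIP = Vt/C + R·V̇ + PEEP.
R·V̇ = PIP − Vt/C − PEEP = 30 − 445/37.1 − 13 = 30 − 11.995 − 13 = 5.005 cmH2O.
R = 5.005 / 0.6 = 8.342 cmH2O·s/L.

8.3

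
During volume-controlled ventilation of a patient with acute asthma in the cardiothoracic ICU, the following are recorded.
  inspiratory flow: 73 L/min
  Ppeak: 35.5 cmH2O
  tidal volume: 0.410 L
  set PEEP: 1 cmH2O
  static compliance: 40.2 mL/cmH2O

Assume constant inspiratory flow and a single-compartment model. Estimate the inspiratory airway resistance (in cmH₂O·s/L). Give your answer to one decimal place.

Flow: 73 L/min ÷ 60 = 1.2167 L/s.
Equation of motion (constant flow): PIP = Vt/C + R·V̇ + PEEP.
R·V̇ = PIP − Vt/C − PEEP = 35.5 − 410/40.2 − 1 = 35.5 − 10.199 − 1 = 24.301 cmH2O.
R = 24.301 / 1.2167 = 19.973 cmH2O·s/L.

20.0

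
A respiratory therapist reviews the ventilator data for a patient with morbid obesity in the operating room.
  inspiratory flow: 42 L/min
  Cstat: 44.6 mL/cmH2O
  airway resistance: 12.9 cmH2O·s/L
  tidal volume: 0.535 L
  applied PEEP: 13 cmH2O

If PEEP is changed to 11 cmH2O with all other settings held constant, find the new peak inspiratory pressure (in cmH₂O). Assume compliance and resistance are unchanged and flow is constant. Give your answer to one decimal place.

32.0

Flow: 42 L/min ÷ 60 = 0.7 L/s.
PIP = Vt/C + R·V̇ + PEEP (constant-flow equation of motion).
Only the baseline term changes: ΔPIP = ΔPEEP = 11 − 13 = -2.0 cmH2O.
Original PIP = 535/44.6 + 12.9×0.7 + 13 = 34.026 cmH2O; new PIP = 34.026 + (-2.0) = 32.026 cmH2O.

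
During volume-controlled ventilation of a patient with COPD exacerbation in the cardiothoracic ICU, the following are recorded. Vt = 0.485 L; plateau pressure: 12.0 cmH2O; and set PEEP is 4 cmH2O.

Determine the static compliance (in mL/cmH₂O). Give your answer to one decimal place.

60.6

Cstat = Vt / (Pplat − PEEP) = 485 / (12.0 − 4) = 485 / 8.0 = 60.625 mL/cmH2O.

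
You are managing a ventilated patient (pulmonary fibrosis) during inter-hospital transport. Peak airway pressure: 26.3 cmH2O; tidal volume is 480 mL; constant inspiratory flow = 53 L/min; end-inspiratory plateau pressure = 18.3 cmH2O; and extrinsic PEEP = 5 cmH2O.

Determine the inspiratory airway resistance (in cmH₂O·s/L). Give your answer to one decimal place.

Flow: 53 L/min ÷ 60 = 0.8833 L/s.
Raw = (PIP − Pplat) / flow = (26.3 − 18.3) / 0.8833 = 8.0 / 0.8833 = 9.057 cmH2O·s/L.

9.1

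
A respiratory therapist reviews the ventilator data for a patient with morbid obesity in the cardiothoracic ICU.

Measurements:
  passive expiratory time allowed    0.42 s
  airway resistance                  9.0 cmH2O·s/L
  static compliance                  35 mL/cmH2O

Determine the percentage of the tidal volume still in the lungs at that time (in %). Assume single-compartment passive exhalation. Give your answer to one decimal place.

τ = R × C = 9.0 × 35 mL/cmH2O = 9.0 × 0.035 L/cmH2O = 0.315 s.
Passive exhalation: V(t)/V₀ = e^(−t/τ) = e^(−0.42/0.315) = 0.2636.
Fraction remaining = 0.2636 → 26.36%.

26.4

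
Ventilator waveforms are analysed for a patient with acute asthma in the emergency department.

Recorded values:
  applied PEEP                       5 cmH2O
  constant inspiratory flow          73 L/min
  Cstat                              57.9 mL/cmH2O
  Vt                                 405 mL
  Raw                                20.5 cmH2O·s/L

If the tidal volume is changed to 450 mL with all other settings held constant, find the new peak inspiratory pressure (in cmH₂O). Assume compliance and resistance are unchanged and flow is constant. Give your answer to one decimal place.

Flow: 73 L/min ÷ 60 = 1.2167 L/s.
PIP = Vt/C + R·V̇ + PEEP (constant-flow equation of motion).
Only the elastic term changes: ΔPIP = ΔVt / C = (450 − 405) / 57.9 = 0.7772 cmH2O.
Original PIP = 405/57.9 + 20.5×1.2167 + 5 = 36.937 cmH2O; new PIP = 36.937 + (0.7772) = 37.714 cmH2O.

37.7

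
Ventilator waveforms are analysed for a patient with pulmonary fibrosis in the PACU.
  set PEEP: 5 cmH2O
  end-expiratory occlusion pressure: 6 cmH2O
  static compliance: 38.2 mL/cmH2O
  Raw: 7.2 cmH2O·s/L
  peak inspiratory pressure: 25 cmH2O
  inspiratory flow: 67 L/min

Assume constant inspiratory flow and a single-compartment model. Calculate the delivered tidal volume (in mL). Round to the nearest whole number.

419

Flow: 67 L/min ÷ 60 = 1.1167 L/s.
Total PEEP = 6 cmH2O (set 5 + intrinsic 1); this is the baseline alveolar pressure.
Equation of motion (constant flow): PIP = Vt/C + R·V̇ + PEEP.
Vt/C = PIP − R·V̇ − PEEP = 25 − 8.04 − 6 = 10.96 cmH2O.
Vt = C × 10.96 = 38.2 × 10.96 = 418.67 mL.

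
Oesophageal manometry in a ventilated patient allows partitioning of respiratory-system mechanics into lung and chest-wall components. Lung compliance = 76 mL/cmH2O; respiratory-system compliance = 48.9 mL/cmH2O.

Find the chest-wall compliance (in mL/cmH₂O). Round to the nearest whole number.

137

1/Ccw = 1/Crs − 1/CL.
1/Ccw = 1/48.9 − 1/76 = 0.007292.
Ccw = 137.14 mL/cmH2O.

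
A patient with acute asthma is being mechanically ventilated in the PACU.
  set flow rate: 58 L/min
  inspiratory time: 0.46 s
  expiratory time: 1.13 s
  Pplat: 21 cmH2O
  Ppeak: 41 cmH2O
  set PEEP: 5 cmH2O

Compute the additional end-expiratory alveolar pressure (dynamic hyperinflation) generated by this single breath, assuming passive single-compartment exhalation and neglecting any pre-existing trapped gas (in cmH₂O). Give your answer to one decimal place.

Flow: 58 L/min ÷ 60 = 0.9667 L/s.
Vt = flow × Ti = 0.9667 L/s × 0.46 s × 1000 mL/L = 444.68 mL.
R = (PIP − Pplat)/V̇ = (41 − 21) / 0.9667 = 20.0/0.9667 = 20.689 cmH2O·s/L.
C = Vt/(Pplat − PEEP) = 444.68 / (21 − 5) = 444.68/16.0 = 27.793 mL/cmH2O.
τ = R × C = 20.689 × 0.02779 L/cmH2O = 0.5749 s.
Fraction remaining = e^(−Te/τ) = e^(−1.13/0.5749) = 0.1401; trapped volume = 444.68 × 0.1401 = 62.3 mL.
Additional alveolar pressure from trapping ≈ V_trapped / C = 62.3 / 27.793 = 2.242 cmH2O.

2.2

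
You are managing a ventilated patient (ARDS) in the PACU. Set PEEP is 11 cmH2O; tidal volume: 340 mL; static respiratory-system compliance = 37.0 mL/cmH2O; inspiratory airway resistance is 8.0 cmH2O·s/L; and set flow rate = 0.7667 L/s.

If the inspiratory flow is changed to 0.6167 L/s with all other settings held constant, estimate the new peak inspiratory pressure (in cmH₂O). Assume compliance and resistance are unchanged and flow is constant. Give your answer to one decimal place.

25.1

PIP = Vt/C + R·V̇ + PEEP (constant-flow equation of motion).
Only the resistive term changes: ΔPIP = R × ΔV̇ = 8.0 × (0.6167 − 0.7667) = 8.0 × -0.15 = -1.2 cmH2O.
Original PIP = 340/37.0 + 8.0×0.7667 + 11 = 26.323 cmH2O; new PIP = 26.323 + (-1.2) = 25.123 cmH2O.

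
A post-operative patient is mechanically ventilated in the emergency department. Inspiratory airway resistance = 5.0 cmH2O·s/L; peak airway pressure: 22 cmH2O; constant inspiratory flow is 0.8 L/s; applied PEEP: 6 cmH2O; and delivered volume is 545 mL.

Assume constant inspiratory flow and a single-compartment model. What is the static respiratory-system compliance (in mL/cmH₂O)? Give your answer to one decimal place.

Equation of motion (constant flow): PIP = Vt/C + R·V̇ + PEEP.
Vt/C = PIP − R·V̇ − PEEP = 22 − 5.0×0.8 − 6 = 22 − 4.0 − 6 = 12.0 cmH2O.
C = Vt / 12.0 = 545 / 12.0 = 45.417 mL/cmH2O.

45.4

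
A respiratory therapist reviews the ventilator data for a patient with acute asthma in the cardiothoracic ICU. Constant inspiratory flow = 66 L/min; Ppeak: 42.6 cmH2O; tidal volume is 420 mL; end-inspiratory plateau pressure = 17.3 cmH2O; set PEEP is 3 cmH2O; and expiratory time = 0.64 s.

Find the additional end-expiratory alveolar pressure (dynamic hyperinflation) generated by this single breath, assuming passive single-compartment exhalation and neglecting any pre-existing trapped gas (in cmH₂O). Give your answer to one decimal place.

Flow: 66 L/min ÷ 60 = 1.1 L/s.
R = (PIP − Pplat)/V̇ = (42.6 − 17.3) / 1.1 = 25.3/1.1 = 23.0 cmH2O·s/L.
C = Vt/(Pplat − PEEP) = 420.0 / (17.3 − 3) = 420.0/14.3 = 29.371 mL/cmH2O.
τ = R × C = 23.0 × 0.02937 L/cmH2O = 0.6755 s.
Fraction remaining = e^(−Te/τ) = e^(−0.64/0.6755) = 0.3877; trapped volume = 420.0 × 0.3877 = 162.83 mL.
Additional alveolar pressure from trapping ≈ V_trapped / C = 162.83 / 29.371 = 5.544 cmH2O.

5.5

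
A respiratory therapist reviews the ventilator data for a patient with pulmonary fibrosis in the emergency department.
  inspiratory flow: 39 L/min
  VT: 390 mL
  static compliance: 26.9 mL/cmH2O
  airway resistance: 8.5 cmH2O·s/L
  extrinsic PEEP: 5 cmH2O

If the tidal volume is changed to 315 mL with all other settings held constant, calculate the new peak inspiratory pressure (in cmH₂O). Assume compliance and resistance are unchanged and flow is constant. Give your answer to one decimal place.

22.2

Flow: 39 L/min ÷ 60 = 0.65 L/s.
PIP = Vt/C + R·V̇ + PEEP (constant-flow equation of motion).
Only the elastic term changes: ΔPIP = ΔVt / C = (315 − 390) / 26.9 = -2.788 cmH2O.
Original PIP = 390/26.9 + 8.5×0.65 + 5 = 25.023 cmH2O; new PIP = 25.023 + (-2.788) = 22.235 cmH2O.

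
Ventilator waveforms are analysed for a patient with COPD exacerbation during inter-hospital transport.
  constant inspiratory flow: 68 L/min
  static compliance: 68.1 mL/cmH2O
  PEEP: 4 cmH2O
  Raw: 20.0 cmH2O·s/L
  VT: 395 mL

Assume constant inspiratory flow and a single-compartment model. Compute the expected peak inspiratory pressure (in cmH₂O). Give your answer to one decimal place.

32.5

Flow: 68 L/min ÷ 60 = 1.1333 L/s.
Equation of motion (constant flow): PIP = Vt/C + R·V̇ + PEEP.
PIP = 395/68.1 + 20.0×1.1333 + 4 = 5.8 + 22.666 + 4 = 32.466 cmH2O.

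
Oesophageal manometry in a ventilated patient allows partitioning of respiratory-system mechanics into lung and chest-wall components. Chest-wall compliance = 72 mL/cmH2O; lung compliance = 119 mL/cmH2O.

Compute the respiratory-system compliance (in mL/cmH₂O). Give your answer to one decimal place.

Lung and chest wall are elastances in series: 1/Crs = 1/CL + 1/Ccw.
1/Crs = 1/119 + 1/72 = 0.02229.
Crs = 44.863 mL/cmH2O.

44.9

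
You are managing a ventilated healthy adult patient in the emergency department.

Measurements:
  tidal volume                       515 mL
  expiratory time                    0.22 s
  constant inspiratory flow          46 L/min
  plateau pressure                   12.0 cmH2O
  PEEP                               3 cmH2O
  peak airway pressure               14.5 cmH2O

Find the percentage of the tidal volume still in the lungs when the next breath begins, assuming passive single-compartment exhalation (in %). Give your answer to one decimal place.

Flow: 46 L/min ÷ 60 = 0.7667 L/s.
R = (PIP − Pplat)/V̇ = (14.5 − 12.0) / 0.7667 = 2.5/0.7667 = 3.261 cmH2O·s/L.
C = Vt/(Pplat − PEEP) = 515.0 / (12.0 − 3) = 515.0/9.0 = 57.222 mL/cmH2O.
τ = R × C = 3.261 × 0.05722 L/cmH2O = 0.1866 s.
Fraction remaining at end-expiration = e^(−Te/τ) = e^(−0.22/0.1866) = 0.3076 → 30.76%.

30.8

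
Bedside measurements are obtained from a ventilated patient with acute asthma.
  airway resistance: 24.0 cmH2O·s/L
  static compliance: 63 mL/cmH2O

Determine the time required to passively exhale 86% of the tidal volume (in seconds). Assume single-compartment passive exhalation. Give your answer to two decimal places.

τ = R × C = 24.0 × 63 mL/cmH2O = 24.0 × 0.063 L/cmH2O = 1.512 s.
Exhaled fraction f = 1 − e^(−t/τ) → t = −τ·ln(1 − f) = −1.512·ln(0.14) = 2.973 s.

2.97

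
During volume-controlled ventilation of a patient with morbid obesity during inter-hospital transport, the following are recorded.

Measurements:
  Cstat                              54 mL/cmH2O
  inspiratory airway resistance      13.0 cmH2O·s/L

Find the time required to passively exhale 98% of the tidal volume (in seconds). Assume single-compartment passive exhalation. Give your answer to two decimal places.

2.75

τ = R × C = 13.0 × 54 mL/cmH2O = 13.0 × 0.054 L/cmH2O = 0.702 s.
Exhaled fraction f = 1 − e^(−t/τ) → t = −τ·ln(1 − f) = −0.702·ln(0.02) = 2.746 s.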